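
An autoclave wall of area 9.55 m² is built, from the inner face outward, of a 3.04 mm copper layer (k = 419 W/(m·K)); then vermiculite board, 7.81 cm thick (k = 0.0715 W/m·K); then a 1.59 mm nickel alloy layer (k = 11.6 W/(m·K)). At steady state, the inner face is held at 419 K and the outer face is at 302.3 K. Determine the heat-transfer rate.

Resistance network (inner→outer):
  R_copper = L/(kA) = 0.00304/(419·9.55) = 7.597×10^-7 K/W
  R_vermiculite board = L/(kA) = 0.0781/(0.0715·9.55) = 0.1144 K/W
  R_nickel alloy = L/(kA) = 0.00159/(11.6·9.55) = 1.435×10^-5 K/W
ΣR = 7.597×10^-7 + 0.1144 + 1.435×10^-5 = 0.1144 K/W
Q = ΔT/ΣR = (419 K − 302.3 K)/0.1144 = 1020 W

Q = 1020 W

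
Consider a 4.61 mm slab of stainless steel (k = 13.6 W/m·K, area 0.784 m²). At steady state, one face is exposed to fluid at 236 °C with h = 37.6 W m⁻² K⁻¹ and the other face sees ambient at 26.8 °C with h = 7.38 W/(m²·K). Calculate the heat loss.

Q = 1010 W

Treat each layer as a resistance in series:
  R_conv,in = 1/(hA) = 1/(37.6·0.784) = 0.03392 K/W
  R_stainless steel = L/(kA) = 0.00461/(13.6·0.784) = 4.324×10^-4 K/W
  R_conv,out = 1/(hA) = 1/(7.38·0.784) = 0.1728 K/W
ΣR = 0.03392 + 4.324×10^-4 + 0.1728 = 0.2072 K/W
Q = ΔT/ΣR = (236 °C − 26.8 °C)/0.2072 = 1010 W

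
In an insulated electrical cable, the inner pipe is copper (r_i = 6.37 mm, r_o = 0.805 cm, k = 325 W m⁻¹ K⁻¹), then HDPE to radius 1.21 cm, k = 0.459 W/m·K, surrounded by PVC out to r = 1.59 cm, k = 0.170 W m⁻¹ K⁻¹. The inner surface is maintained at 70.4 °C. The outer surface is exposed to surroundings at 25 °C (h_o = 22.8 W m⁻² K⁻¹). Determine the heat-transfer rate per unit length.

Q' = 54.3 W/m

Treat each layer as a resistance in series:
  R'_copper = ln(0.00805/0.00637)/(2πk) = 0.2341/(2π·325) = 1.146×10^-4 m·K/W
  R'_HDPE = ln(0.0121/0.00805)/(2πk) = 0.4075/(2π·0.459) = 0.1413 m·K/W
  R'_PVC = ln(0.0159/0.0121)/(2πk) = 0.2731/(2π·0.170) = 0.2557 m·K/W
  R'_conv,out = 1/(2πr h) = 1/(2π·0.0159·22.8) = 0.4390 m·K/W
ΣR = 1.146×10^-4 + 0.1413 + 0.2557 + 0.4390 = 0.8361 m·K/W
Q' = ΔT/ΣR = (70.4 °C − 25 °C)/0.8361 = 54.3 W/m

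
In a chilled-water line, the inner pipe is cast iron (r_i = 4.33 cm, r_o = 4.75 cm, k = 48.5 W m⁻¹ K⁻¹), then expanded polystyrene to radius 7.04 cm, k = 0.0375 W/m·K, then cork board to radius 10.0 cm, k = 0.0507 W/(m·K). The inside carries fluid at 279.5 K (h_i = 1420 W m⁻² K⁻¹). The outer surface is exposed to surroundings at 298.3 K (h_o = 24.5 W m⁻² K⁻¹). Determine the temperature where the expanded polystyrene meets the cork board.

T = 290.6 K

Treat each layer as a resistance in series:
  R'_conv,in = 1/(2πr h) = 1/(2π·0.0433·1420) = 0.002588 m·K/W
  R'_cast iron = ln(0.0475/0.0433)/(2πk) = 0.09258/(2π·48.5) = 3.038×10^-4 m·K/W
  R'_expanded polystyrene = ln(0.0704/0.0475)/(2πk) = 0.3935/(2π·0.0375) = 1.670 m·K/W
  R'_cork board = ln(0.100/0.0704)/(2πk) = 0.3510/(2π·0.0507) = 1.102 m·K/W
  R'_conv,out = 1/(2πr h) = 1/(2π·0.100·24.5) = 0.06496 m·K/W
ΣR = 0.002588 + 3.038×10^-4 + 1.670 + 1.102 + 0.06496 = 2.840 m·K/W
Q' = ΔT/ΣR = (279.5 K − 298.3 K)/2.840 = -6.620 W/m
From the inner boundary to the expanded polystyrene/cork board interface, ΣR_partial = 1.673 m·K/W.
T_interface = T_in − Q'·ΣR_partial = 279.5 K − (-6.620)(1.673) = 290.6 K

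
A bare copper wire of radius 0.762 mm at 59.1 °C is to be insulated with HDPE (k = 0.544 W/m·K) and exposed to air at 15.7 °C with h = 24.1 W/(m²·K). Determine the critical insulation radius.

r_cr = 2.26 cm

For a cylinder, r_cr = k_ins/h = 0.544/24.1 = 0.0226 m = 2.26 cm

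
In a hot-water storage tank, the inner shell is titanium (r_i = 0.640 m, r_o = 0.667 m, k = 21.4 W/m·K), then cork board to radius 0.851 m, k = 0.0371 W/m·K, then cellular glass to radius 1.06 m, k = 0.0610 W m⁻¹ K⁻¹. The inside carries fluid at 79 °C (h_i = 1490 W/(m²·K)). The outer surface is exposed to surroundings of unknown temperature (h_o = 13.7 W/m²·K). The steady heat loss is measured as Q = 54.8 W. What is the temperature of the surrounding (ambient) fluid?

T_out = 24.0 °C

Series resistances:
  R_conv,in = 1/(4πr²h) = 1/(4π·0.640²·1490) = 1.304×10^-4 K/W
  R_titanium = (1/0.640 − 1/0.667)/(4πk) = 0.06325/(4π·21.4) = 2.352×10^-4 K/W
  R_cork board = (1/0.667 − 1/0.851)/(4πk) = 0.3242/(4π·0.0371) = 0.6953 K/W
  R_cellular glass = (1/0.851 − 1/1.06)/(4πk) = 0.2317/(4π·0.0610) = 0.3023 K/W
  R_conv,out = 1/(4πr²h) = 1/(4π·1.06²·13.7) = 0.005170 K/W
ΣR = 1.003 K/W
ΔT = Q·ΣR = 54.8 × 1.003 = 54.96 K
Heat flows outward, so T_out = T_in − ΔT = 79 − 54.96 = 24.0 °C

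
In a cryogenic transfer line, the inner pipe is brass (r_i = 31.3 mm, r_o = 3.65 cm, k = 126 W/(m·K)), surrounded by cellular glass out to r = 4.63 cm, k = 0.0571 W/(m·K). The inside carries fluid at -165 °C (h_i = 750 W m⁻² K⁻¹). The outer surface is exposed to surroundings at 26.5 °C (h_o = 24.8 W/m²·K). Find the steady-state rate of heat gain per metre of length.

Q' = 237 W/m

Series thermal resistances, inner to outer:
  R'_conv,in = 1/(2πr h) = 1/(2π·0.0313·750) = 0.006780 m·K/W
  R'_brass = ln(0.0365/0.0313)/(2πk) = 0.1537/(2π·126) = 1.941×10^-4 m·K/W
  R'_cellular glass = ln(0.0463/0.0365)/(2πk) = 0.2378/(2π·0.0571) = 0.6629 m·K/W
  R'_conv,out = 1/(2πr h) = 1/(2π·0.0463·24.8) = 0.1386 m·K/W
ΣR = 0.006780 + 1.941×10^-4 + 0.6629 + 0.1386 = 0.8085 m·K/W
Q' = ΔT/ΣR = (-165 °C − 26.5 °C)/0.8085 = -237 W/m
(Negative Q' ⇒ heat flows inward; heat gain = 237 W/m.)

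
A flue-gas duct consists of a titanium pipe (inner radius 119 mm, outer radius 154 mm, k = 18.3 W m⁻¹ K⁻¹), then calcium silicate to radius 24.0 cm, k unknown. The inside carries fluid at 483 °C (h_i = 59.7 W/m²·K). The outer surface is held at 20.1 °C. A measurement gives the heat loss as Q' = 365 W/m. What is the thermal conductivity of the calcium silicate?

ΣR = ΔT/Q' = |483 − 20.1|/365 = 1.268 m·K/W
Known resistances:
  R'_conv,in = 1/(2πr h) = 1/(2π·0.119·59.7) = 0.02240 m·K/W
  R'_titanium = ln(0.154/0.119)/(2πk) = 0.2578/(2π·18.3) = 0.002242 m·K/W
R_calcium silicate = ΣR − ΣR_known = 1.268 − 0.02464 = 1.243 m·K/W
ln(r₂/r₁)/(2πk) = 1.243 ⇒ k = 0.4437/(2π·1.243) = 0.0568 W/m·K

k = 0.0568 W/m·K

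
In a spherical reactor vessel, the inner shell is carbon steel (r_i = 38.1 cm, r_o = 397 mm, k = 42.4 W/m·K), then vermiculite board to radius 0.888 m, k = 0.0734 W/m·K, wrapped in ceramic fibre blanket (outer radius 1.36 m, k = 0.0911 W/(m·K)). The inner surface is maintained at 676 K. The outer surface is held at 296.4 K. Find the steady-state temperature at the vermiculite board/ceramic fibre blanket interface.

Resistance network (inner→outer):
  R_carbon steel = (1/0.381 − 1/0.397)/(4πk) = 0.1058/(4π·42.4) = 1.985×10^-4 K/W
  R_vermiculite board = (1/0.397 − 1/0.888)/(4πk) = 1.393/(4π·0.0734) = 1.510 K/W
  R_ceramic fibre blanket = (1/0.888 − 1/1.36)/(4πk) = 0.3908/(4π·0.0911) = 0.3414 K/W
ΣR = 1.985×10^-4 + 1.510 + 0.3414 = 1.852 K/W
Q = ΔT/ΣR = (676 K − 296.4 K)/1.852 = 205.0 W
From the inner boundary to the vermiculite board/ceramic fibre blanket interface, ΣR_partial = 1.510 K/W.
T_interface = T_in − Q·ΣR_partial = 676 K − (205.0)(1.510) = 366.4 K

T = 366.4 K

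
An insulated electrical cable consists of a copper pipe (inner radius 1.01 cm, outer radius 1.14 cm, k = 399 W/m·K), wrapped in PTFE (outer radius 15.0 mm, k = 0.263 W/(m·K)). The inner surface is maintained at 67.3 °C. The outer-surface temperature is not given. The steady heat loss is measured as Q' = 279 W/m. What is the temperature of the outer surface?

T_out = 21.0 °C

Sum the resistances:
  R'_copper = ln(0.0114/0.0101)/(2πk) = 0.1211/(2π·399) = 4.830×10^-5 m·K/W
  R'_PTFE = ln(0.0150/0.0114)/(2πk) = 0.2744/(2π·0.263) = 0.1661 m·K/W
ΣR = 0.1661 m·K/W
ΔT = Q'·ΣR = 279 × 0.1661 = 46.34 K
Heat flows outward, so T_out = T_in − ΔT = 67.3 − 46.34 = 21.0 °C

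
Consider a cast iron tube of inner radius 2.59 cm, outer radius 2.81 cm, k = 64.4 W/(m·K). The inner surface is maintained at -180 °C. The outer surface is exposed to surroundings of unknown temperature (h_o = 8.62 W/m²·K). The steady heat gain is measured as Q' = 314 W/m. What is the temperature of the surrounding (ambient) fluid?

T_out = 26.4 °C

Sum the resistances:
  R'_cast iron = ln(0.0281/0.0259)/(2πk) = 0.08153/(2π·64.4) = 2.015×10^-4 m·K/W
  R'_conv,out = 1/(2πr h) = 1/(2π·0.0281·8.62) = 0.6571 m·K/W
ΣR = 0.6573 m·K/W
ΔT = Q'·ΣR = 314 × 0.6573 = 206.4 K
Heat flows inward, so T_out = T_in + ΔT = -180 + 206.4 = 26.4 °C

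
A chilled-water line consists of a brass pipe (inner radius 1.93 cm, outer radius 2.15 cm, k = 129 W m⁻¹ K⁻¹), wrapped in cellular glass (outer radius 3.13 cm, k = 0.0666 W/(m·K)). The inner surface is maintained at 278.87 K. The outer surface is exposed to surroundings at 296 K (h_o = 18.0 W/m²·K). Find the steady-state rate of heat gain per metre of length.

Treat each layer as a resistance in series:
  R'_brass = ln(0.0215/0.0193)/(2πk) = 0.1079/(2π·129) = 1.332×10^-4 m·K/W
  R'_cellular glass = ln(0.0313/0.0215)/(2πk) = 0.3756/(2π·0.0666) = 0.8975 m·K/W
  R'_conv,out = 1/(2πr h) = 1/(2π·0.0313·18.0) = 0.2825 m·K/W
ΣR = 1.332×10^-4 + 0.8975 + 0.2825 = 1.180 m·K/W
Q' = ΔT/ΣR = (278.87 K − 296 K)/1.180 = -14.5 W/m
(Negative Q' ⇒ heat flows inward; heat gain = 14.5 W/m.)

Q' = 14.5 W/m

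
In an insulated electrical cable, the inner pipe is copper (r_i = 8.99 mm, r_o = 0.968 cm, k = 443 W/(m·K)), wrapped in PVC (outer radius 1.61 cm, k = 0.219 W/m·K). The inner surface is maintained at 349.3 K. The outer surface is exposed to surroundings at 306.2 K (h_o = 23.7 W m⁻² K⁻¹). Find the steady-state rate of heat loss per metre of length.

Treat each layer as a resistance in series:
  R'_copper = ln(0.00968/0.00899)/(2πk) = 0.07395/(2π·443) = 2.657×10^-5 m·K/W
  R'_PVC = ln(0.0161/0.00968)/(2πk) = 0.5088/(2π·0.219) = 0.3697 m·K/W
  R'_conv,out = 1/(2πr h) = 1/(2π·0.0161·23.7) = 0.4171 m·K/W
ΣR = 2.657×10^-5 + 0.3697 + 0.4171 = 0.7868 m·K/W
Q' = ΔT/ΣR = (349.3 K − 306.2 K)/0.7868 = 54.8 W/m

Q' = 54.8 W/m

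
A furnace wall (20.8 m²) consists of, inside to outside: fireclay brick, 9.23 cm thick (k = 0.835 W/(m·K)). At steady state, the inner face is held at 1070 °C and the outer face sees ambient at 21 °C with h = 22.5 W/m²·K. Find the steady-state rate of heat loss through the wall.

Q = 141 kW

Resistance network (inner→outer):
  R_fireclay brick = L/(kA) = 0.0923/(0.835·20.8) = 0.005314 K/W
  R_conv,out = 1/(hA) = 1/(22.5·20.8) = 0.002137 K/W
ΣR = 0.005314 + 0.002137 = 0.007451 K/W
Q = ΔT/ΣR = (1070 °C − 21 °C)/0.007451 = 1.41×10^5 W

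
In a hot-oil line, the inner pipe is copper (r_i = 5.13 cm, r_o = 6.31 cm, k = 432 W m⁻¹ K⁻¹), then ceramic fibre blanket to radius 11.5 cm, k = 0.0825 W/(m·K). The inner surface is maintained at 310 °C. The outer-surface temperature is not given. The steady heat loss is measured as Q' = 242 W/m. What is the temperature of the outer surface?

Series resistances:
  R'_copper = ln(0.0631/0.0513)/(2πk) = 0.2070/(2π·432) = 7.627×10^-5 m·K/W
  R'_ceramic fibre blanket = ln(0.115/0.0631)/(2πk) = 0.6002/(2π·0.0825) = 1.158 m·K/W
ΣR = 1.158 m·K/W
ΔT = Q'·ΣR = 242 × 1.158 = 280.2 K
Heat flows outward, so T_out = T_in − ΔT = 310 − 280.2 = 29.8 °C

T_out = 29.8 °C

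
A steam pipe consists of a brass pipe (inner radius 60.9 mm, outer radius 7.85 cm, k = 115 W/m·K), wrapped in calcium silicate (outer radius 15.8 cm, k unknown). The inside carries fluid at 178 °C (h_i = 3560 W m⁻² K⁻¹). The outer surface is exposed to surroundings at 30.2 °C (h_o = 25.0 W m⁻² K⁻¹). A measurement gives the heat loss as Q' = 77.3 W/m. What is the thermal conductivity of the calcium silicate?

ΣR = ΔT/Q' = |178 − 30.2|/77.3 = 1.912 m·K/W
Known resistances:
  R'_conv,in = 1/(2πr h) = 1/(2π·0.0609·3560) = 7.341×10^-4 m·K/W
  R'_brass = ln(0.0785/0.0609)/(2πk) = 0.2539/(2π·115) = 3.513×10^-4 m·K/W
  R'_conv,out = 1/(2πr h) = 1/(2π·0.158·25.0) = 0.04029 m·K/W
R_calcium silicate = ΣR − ΣR_known = 1.912 − 0.04138 = 1.871 m·K/W
ln(r₂/r₁)/(2πk) = 1.871 ⇒ k = 0.6995/(2π·1.871) = 0.0595 W/m·K

k = 0.0595 W/m·K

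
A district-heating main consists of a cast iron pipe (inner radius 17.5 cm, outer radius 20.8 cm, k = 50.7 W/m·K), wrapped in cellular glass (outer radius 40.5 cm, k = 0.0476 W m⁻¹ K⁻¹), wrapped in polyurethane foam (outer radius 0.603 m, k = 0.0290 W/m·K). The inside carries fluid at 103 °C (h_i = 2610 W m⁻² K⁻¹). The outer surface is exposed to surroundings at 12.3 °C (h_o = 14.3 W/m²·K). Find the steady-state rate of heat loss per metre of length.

Resistance network (inner→outer):
  R'_conv,in = 1/(2πr h) = 1/(2π·0.175·2610) = 3.485×10^-4 m·K/W
  R'_cast iron = ln(0.208/0.175)/(2πk) = 0.1728/(2π·50.7) = 5.423×10^-4 m·K/W
  R'_cellular glass = ln(0.405/0.208)/(2πk) = 0.6663/(2π·0.0476) = 2.228 m·K/W
  R'_polyurethane foam = ln(0.603/0.405)/(2πk) = 0.3980/(2π·0.0290) = 2.184 m·K/W
  R'_conv,out = 1/(2πr h) = 1/(2π·0.603·14.3) = 0.01846 m·K/W
ΣR = 3.485×10^-4 + 5.423×10^-4 + 2.228 + 2.184 + 0.01846 = 4.431 m·K/W
Q' = ΔT/ΣR = (103 °C − 12.3 °C)/4.431 = 20.5 W/m

Q' = 20.5 W/m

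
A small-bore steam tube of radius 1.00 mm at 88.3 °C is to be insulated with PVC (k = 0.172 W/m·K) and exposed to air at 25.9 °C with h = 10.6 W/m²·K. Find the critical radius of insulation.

For a cylinder, r_cr = k_ins/h = 0.172/10.6 = 0.0162 m = 1.62 cm

r_cr = 1.62 cm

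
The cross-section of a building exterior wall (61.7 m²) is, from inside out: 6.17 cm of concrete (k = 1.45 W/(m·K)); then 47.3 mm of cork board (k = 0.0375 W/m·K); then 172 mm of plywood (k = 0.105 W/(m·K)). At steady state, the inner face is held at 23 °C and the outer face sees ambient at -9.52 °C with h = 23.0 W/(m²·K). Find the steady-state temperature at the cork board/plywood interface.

Treat each layer as a resistance in series:
  R_concrete = L/(kA) = 0.0617/(1.45·61.7) = 6.897×10^-4 K/W
  R_cork board = L/(kA) = 0.0473/(0.0375·61.7) = 0.02044 K/W
  R_plywood = L/(kA) = 0.172/(0.105·61.7) = 0.02655 K/W
  R_conv,out = 1/(hA) = 1/(23.0·61.7) = 7.047×10^-4 K/W
ΣR = 6.897×10^-4 + 0.02044 + 0.02655 + 7.047×10^-4 = 0.04838 K/W
Q = ΔT/ΣR = (23 °C − -9.52 °C)/0.04838 = 672.2 W
From the inner boundary to the cork board/plywood interface, ΣR_partial = 0.02113 K/W.
T_interface = T_in − Q·ΣR_partial = 23 °C − (672.2)(0.02113) = 8.80 °C

T = 8.80 °C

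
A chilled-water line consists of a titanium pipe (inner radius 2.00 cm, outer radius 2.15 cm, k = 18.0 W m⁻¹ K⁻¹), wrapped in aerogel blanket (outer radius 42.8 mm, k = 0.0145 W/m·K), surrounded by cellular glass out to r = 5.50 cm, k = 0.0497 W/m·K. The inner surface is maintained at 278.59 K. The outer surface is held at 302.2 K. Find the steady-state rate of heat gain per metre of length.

Series thermal resistances, inner to outer:
  R'_titanium = ln(0.0215/0.0200)/(2πk) = 0.07232/(2π·18.0) = 6.395×10^-4 m·K/W
  R'_aerogel blanket = ln(0.0428/0.0215)/(2πk) = 0.6885/(2π·0.0145) = 7.557 m·K/W
  R'_cellular glass = ln(0.0550/0.0428)/(2πk) = 0.2508/(2π·0.0497) = 0.8031 m·K/W
ΣR = 6.395×10^-4 + 7.557 + 0.8031 = 8.361 m·K/W
Q' = ΔT/ΣR = (278.59 K − 302.2 K)/8.361 = -2.82 W/m
(Negative Q' ⇒ heat flows inward; heat gain = 2.82 W/m.)

Q' = 2.82 W/m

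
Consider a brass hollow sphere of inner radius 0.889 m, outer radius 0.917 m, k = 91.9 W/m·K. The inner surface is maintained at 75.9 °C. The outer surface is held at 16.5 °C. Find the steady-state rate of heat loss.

Q = 2.00×10^6 W

Q = 4πk·ΔT/(1/r₁ − 1/r₂) = 4π × 91.9 × 59.4 / (1/0.889 − 1/0.917) = 2.00×10^6 W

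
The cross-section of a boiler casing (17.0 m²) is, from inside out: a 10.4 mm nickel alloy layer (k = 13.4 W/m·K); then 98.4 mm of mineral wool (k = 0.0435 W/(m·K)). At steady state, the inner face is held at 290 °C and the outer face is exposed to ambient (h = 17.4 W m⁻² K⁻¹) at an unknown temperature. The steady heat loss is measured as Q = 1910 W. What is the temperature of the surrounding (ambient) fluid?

Sum the resistances:
  R_nickel alloy = L/(kA) = 0.0104/(13.4·17.0) = 4.565×10^-5 K/W
  R_mineral wool = L/(kA) = 0.0984/(0.0435·17.0) = 0.1331 K/W
  R_conv,out = 1/(hA) = 1/(17.4·17.0) = 0.003381 K/W
ΣR = 0.1365 K/W
ΔT = Q·ΣR = 1910 × 0.1365 = 260.7 K
Heat flows outward, so T_out = T_in − ΔT = 290 − 260.7 = 29.3 °C

T_out = 29.3 °C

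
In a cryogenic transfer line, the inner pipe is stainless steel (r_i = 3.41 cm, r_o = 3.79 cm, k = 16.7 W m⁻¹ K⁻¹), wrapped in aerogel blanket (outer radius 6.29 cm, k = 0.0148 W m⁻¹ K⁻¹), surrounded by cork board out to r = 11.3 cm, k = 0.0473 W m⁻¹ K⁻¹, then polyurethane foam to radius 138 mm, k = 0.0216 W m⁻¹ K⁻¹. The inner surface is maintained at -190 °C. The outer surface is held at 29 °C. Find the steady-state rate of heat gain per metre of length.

Resistance network (inner→outer):
  R'_stainless steel = ln(0.0379/0.0341)/(2πk) = 0.1057/(2π·16.7) = 0.001007 m·K/W
  R'_aerogel blanket = ln(0.0629/0.0379)/(2πk) = 0.5066/(2π·0.0148) = 5.448 m·K/W
  R'_cork board = ln(0.113/0.0629)/(2πk) = 0.5858/(2π·0.0473) = 1.971 m·K/W
  R'_polyurethane foam = ln(0.138/0.113)/(2πk) = 0.1999/(2π·0.0216) = 1.473 m·K/W
ΣR = 0.001007 + 5.448 + 1.971 + 1.473 = 8.893 m·K/W
Q' = ΔT/ΣR = (-190 °C − 29 °C)/8.893 = -24.6 W/m
(Negative Q' ⇒ heat flows inward; heat gain = 24.6 W/m.)

Q' = 24.6 W/m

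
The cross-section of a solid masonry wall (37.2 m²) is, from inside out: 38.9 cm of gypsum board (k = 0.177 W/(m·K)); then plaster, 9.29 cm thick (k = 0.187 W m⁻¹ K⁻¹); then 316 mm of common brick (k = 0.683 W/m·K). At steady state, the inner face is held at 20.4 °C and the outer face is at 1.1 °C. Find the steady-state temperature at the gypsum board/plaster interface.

T = 6.97 °C

Series thermal resistances, inner to outer:
  R_gypsum board = L/(kA) = 0.389/(0.177·37.2) = 0.05908 K/W
  R_plaster = L/(kA) = 0.0929/(0.187·37.2) = 0.01335 K/W
  R_common brick = L/(kA) = 0.316/(0.683·37.2) = 0.01244 K/W
ΣR = 0.05908 + 0.01335 + 0.01244 = 0.08487 K/W
Q = ΔT/ΣR = (20.4 °C − 1.1 °C)/0.08487 = 227.4 W
From the inner boundary to the gypsum board/plaster interface, ΣR_partial = 0.05908 K/W.
T_interface = T_in − Q·ΣR_partial = 20.4 °C − (227.4)(0.05908) = 6.97 °C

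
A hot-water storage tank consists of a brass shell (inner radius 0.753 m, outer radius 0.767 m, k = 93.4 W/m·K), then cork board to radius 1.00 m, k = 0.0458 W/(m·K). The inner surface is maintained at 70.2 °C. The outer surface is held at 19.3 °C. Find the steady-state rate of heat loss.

Q = 96.4 W

Resistance network (inner→outer):
  R_brass = (1/0.753 − 1/0.767)/(4πk) = 0.02424/(4π·93.4) = 2.065×10^-5 K/W
  R_cork board = (1/0.767 − 1/1.00)/(4πk) = 0.3038/(4π·0.0458) = 0.5278 K/W
ΣR = 2.065×10^-5 + 0.5278 = 0.5278 K/W
Q = ΔT/ΣR = (70.2 °C − 19.3 °C)/0.5278 = 96.4 W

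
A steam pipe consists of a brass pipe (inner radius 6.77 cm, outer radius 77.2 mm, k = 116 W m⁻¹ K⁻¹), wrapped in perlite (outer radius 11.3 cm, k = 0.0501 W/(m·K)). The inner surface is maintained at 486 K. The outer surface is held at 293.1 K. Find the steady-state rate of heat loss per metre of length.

Treat each layer as a resistance in series:
  R'_brass = ln(0.0772/0.0677)/(2πk) = 0.1313/(2π·116) = 1.802×10^-4 m·K/W
  R'_perlite = ln(0.113/0.0772)/(2πk) = 0.3810/(2π·0.0501) = 1.210 m·K/W
ΣR = 1.802×10^-4 + 1.210 = 1.210 m·K/W
Q' = ΔT/ΣR = (486 K − 293.1 K)/1.210 = 159 W/m

Q' = 159 W/m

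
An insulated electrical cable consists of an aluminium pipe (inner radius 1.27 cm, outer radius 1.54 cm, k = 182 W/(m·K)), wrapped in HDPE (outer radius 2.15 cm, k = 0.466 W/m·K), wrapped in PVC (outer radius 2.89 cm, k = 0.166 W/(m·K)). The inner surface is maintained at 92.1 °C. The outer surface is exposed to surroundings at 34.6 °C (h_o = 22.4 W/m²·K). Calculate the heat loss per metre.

Series thermal resistances, inner to outer:
  R'_aluminium = ln(0.0154/0.0127)/(2πk) = 0.1928/(2π·182) = 1.686×10^-4 m·K/W
  R'_HDPE = ln(0.0215/0.0154)/(2πk) = 0.3337/(2π·0.466) = 0.1140 m·K/W
  R'_PVC = ln(0.0289/0.0215)/(2πk) = 0.2958/(2π·0.166) = 0.2836 m·K/W
  R'_conv,out = 1/(2πr h) = 1/(2π·0.0289·22.4) = 0.2459 m·K/W
ΣR = 1.686×10^-4 + 0.1140 + 0.2836 + 0.2459 = 0.6437 m·K/W
Q' = ΔT/ΣR = (92.1 °C − 34.6 °C)/0.6437 = 89.3 W/m

Q' = 89.3 W/m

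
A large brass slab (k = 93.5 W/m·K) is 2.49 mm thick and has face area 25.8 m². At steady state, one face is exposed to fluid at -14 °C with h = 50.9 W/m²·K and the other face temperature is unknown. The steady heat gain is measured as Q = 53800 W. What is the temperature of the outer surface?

Series resistances:
  R_conv,in = 1/(hA) = 1/(50.9·25.8) = 7.615×10^-4 K/W
  R_brass = L/(kA) = 0.00249/(93.5·25.8) = 1.032×10^-6 K/W
ΣR = 7.625×10^-4 K/W
ΔT = Q·ΣR = 53800 × 7.625×10^-4 = 41.02 K
Heat flows inward, so T_out = T_in + ΔT = -14 + 41.02 = 27.0 °C

T_out = 27.0 °C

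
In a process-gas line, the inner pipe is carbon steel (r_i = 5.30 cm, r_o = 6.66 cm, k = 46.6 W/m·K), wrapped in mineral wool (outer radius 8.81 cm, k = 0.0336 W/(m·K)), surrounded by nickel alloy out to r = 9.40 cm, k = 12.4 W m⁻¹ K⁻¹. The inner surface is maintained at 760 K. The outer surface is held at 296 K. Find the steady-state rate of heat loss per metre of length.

Resistance network (inner→outer):
  R'_carbon steel = ln(0.0666/0.0530)/(2πk) = 0.2284/(2π·46.6) = 7.801×10^-4 m·K/W
  R'_mineral wool = ln(0.0881/0.0666)/(2πk) = 0.2798/(2π·0.0336) = 1.325 m·K/W
  R'_nickel alloy = ln(0.0940/0.0881)/(2πk) = 0.06482/(2π·12.4) = 8.320×10^-4 m·K/W
ΣR = 7.801×10^-4 + 1.325 + 8.320×10^-4 = 1.327 m·K/W
Q' = ΔT/ΣR = (760 K − 296 K)/1.327 = 350 W/m

Q' = 350 W/m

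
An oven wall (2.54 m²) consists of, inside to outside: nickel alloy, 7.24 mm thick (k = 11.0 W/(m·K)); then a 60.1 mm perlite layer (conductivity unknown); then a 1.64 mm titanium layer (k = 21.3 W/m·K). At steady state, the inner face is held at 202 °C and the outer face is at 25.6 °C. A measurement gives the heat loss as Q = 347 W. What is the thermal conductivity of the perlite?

k = 0.0466 W/m·K

ΣR = ΔT/Q = |202 − 25.6|/347 = 0.5084 K/W
Known resistances:
  R_nickel alloy = L/(kA) = 0.00724/(11.0·2.54) = 2.591×10^-4 K/W
  R_titanium = L/(kA) = 0.00164/(21.3·2.54) = 3.031×10^-5 K/W
R_perlite = ΣR − ΣR_known = 0.5084 − 2.894×10^-4 = 0.5081 K/W
L/(kA) = 0.5081 ⇒ k = 0.0601/(0.5081·2.54) = 0.0466 W/m·K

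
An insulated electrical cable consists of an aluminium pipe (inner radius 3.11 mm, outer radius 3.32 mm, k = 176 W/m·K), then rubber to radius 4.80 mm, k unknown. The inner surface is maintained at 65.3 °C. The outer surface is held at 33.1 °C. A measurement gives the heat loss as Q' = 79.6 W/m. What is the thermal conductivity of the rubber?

k = 0.145 W/m·K

ΣR = ΔT/Q' = |65.3 − 33.1|/79.6 = 0.4045 m·K/W
Known resistances:
  R'_aluminium = ln(0.00332/0.00311)/(2πk) = 0.06534/(2π·176) = 5.909×10^-5 m·K/W
R_rubber = ΣR − ΣR_known = 0.4045 − 5.909×10^-5 = 0.4044 m·K/W
ln(r₂/r₁)/(2πk) = 0.4044 ⇒ k = 0.3687/(2π·0.4044) = 0.145 W/m·K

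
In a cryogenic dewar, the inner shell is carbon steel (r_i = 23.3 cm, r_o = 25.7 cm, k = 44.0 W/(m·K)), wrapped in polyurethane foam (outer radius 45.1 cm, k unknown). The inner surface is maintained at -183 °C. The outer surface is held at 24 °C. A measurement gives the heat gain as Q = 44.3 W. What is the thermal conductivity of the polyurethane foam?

k = 0.0285 W/m·K

ΣR = ΔT/Q = |-183 − 24|/44.3 = 4.673 K/W
Known resistances:
  R_carbon steel = (1/0.233 − 1/0.257)/(4πk) = 0.4008/(4π·44.0) = 7.249×10^-4 K/W
R_polyurethane foam = ΣR − ΣR_known = 4.673 − 7.249×10^-4 = 4.672 K/W
(1/r₁−1/r₂)/(4πk) = 4.672 ⇒ k = 1.674/(4π·4.672) = 0.0285 W/m·K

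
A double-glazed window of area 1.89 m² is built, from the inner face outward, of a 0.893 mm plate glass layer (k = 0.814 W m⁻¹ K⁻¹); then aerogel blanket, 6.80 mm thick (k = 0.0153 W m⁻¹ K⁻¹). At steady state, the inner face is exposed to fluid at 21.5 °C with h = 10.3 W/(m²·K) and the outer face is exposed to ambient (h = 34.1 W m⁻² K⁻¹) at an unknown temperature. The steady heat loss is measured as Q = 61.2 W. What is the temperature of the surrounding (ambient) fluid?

Sum the resistances:
  R_conv,in = 1/(hA) = 1/(10.3·1.89) = 0.05137 K/W
  R_plate glass = L/(kA) = 8.93×10^-4/(0.814·1.89) = 5.805×10^-4 K/W
  R_aerogel blanket = L/(kA) = 0.00680/(0.0153·1.89) = 0.2352 K/W
  R_conv,out = 1/(hA) = 1/(34.1·1.89) = 0.01552 K/W
ΣR = 0.3026 K/W
ΔT = Q·ΣR = 61.2 × 0.3026 = 18.52 K
Heat flows outward, so T_out = T_in − ΔT = 21.5 − 18.52 = 2.98 °C

T_out = 2.98 °C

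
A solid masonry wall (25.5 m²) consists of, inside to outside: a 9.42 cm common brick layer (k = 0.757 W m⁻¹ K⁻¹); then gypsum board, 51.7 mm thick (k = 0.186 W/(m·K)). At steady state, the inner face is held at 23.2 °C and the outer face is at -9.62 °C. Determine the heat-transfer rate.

Series thermal resistances, inner to outer:
  R_common brick = L/(kA) = 0.0942/(0.757·25.5) = 0.004880 K/W
  R_gypsum board = L/(kA) = 0.0517/(0.186·25.5) = 0.01090 K/W
ΣR = 0.004880 + 0.01090 = 0.01578 K/W
Q = ΔT/ΣR = (23.2 °C − -9.62 °C)/0.01578 = 2080 W

Q = 2.08 kW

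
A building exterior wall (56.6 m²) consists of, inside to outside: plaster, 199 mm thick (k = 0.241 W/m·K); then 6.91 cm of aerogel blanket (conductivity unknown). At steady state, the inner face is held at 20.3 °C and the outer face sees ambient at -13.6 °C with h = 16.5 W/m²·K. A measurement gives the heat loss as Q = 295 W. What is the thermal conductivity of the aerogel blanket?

ΣR = ΔT/Q = |20.3 − -13.6|/295 = 0.1149 K/W
Known resistances:
  R_plaster = L/(kA) = 0.199/(0.241·56.6) = 0.01459 K/W
  R_conv,out = 1/(hA) = 1/(16.5·56.6) = 0.001071 K/W
R_aerogel blanket = ΣR − ΣR_known = 0.1149 − 0.01566 = 0.09924 K/W
L/(kA) = 0.09924 ⇒ k = 0.0691/(0.09924·56.6) = 0.0123 W/m·K

k = 0.0123 W/m·K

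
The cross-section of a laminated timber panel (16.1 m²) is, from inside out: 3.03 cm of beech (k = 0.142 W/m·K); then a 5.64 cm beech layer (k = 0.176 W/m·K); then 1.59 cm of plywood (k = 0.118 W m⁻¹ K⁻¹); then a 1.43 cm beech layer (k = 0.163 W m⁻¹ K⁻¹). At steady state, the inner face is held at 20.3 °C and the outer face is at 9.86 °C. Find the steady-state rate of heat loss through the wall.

Q = 222 W

Resistance network (inner→outer):
  R_beech = L/(kA) = 0.0303/(0.142·16.1) = 0.01325 K/W
  R_beech = L/(kA) = 0.0564/(0.176·16.1) = 0.01990 K/W
  R_plywood = L/(kA) = 0.0159/(0.118·16.1) = 0.008369 K/W
  R_beech = L/(kA) = 0.0143/(0.163·16.1) = 0.005449 K/W
ΣR = 0.01325 + 0.01990 + 0.008369 + 0.005449 = 0.04697 K/W
Q = ΔT/ΣR = (20.3 °C − 9.86 °C)/0.04697 = 222 W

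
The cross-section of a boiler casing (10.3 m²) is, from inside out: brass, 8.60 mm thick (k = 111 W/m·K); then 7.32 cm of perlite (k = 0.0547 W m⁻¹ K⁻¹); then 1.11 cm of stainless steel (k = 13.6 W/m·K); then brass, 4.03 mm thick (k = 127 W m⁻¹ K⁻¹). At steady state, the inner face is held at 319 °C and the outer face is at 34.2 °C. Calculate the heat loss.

Q = 2.19 kW

Treat each layer as a resistance in series:
  R_brass = L/(kA) = 0.00860/(111·10.3) = 7.522×10^-6 K/W
  R_perlite = L/(kA) = 0.0732/(0.0547·10.3) = 0.1299 K/W
  R_stainless steel = L/(kA) = 0.0111/(13.6·10.3) = 7.924×10^-5 K/W
  R_brass = L/(kA) = 0.00403/(127·10.3) = 3.081×10^-6 K/W
ΣR = 7.522×10^-6 + 0.1299 + 7.924×10^-5 + 3.081×10^-6 = 0.1300 K/W
Q = ΔT/ΣR = (319 °C − 34.2 °C)/0.1300 = 2190 W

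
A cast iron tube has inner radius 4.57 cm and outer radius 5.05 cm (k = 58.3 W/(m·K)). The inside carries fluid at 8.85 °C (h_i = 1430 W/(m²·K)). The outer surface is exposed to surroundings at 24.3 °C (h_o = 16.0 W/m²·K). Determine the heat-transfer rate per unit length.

Q' = 77.4 W/m

Series thermal resistances, inner to outer:
  R'_conv,in = 1/(2πr h) = 1/(2π·0.0457·1430) = 0.002435 m·K/W
  R'_cast iron = ln(0.0505/0.0457)/(2πk) = 0.09988/(2π·58.3) = 2.727×10^-4 m·K/W
  R'_conv,out = 1/(2πr h) = 1/(2π·0.0505·16.0) = 0.1970 m·K/W
ΣR = 0.002435 + 2.727×10^-4 + 0.1970 = 0.1997 m·K/W
Q' = ΔT/ΣR = (8.85 °C − 24.3 °C)/0.1997 = -77.4 W/m
(Negative Q' ⇒ heat flows inward; heat gain = 77.4 W/m.)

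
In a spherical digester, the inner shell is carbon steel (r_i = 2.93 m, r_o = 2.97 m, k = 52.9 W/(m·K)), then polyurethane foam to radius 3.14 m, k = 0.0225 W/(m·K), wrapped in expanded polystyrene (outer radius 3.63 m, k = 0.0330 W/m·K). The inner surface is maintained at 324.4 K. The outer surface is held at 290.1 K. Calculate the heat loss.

Resistance network (inner→outer):
  R_carbon steel = (1/2.93 − 1/2.97)/(4πk) = 0.004597/(4π·52.9) = 6.915×10^-6 K/W
  R_polyurethane foam = (1/2.97 − 1/3.14)/(4πk) = 0.01823/(4π·0.0225) = 0.06447 K/W
  R_expanded polystyrene = (1/3.14 − 1/3.63)/(4πk) = 0.04299/(4π·0.0330) = 0.1037 K/W
ΣR = 6.915×10^-6 + 0.06447 + 0.1037 = 0.1682 K/W
Q = ΔT/ΣR = (324.4 K − 290.1 K)/0.1682 = 204 W

Q = 204 W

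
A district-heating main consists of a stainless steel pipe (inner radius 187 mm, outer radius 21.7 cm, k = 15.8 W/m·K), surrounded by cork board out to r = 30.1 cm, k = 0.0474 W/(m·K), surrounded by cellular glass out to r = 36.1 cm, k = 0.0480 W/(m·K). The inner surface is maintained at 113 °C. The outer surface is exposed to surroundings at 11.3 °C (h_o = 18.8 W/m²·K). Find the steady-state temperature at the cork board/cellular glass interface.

Series thermal resistances, inner to outer:
  R'_stainless steel = ln(0.217/0.187)/(2πk) = 0.1488/(2π·15.8) = 0.001499 m·K/W
  R'_cork board = ln(0.301/0.217)/(2πk) = 0.3272/(2π·0.0474) = 1.099 m·K/W
  R'_cellular glass = ln(0.361/0.301)/(2πk) = 0.1818/(2π·0.0480) = 0.6027 m·K/W
  R'_conv,out = 1/(2πr h) = 1/(2π·0.361·18.8) = 0.02345 m·K/W
ΣR = 0.001499 + 1.099 + 0.6027 + 0.02345 = 1.727 m·K/W
Q' = ΔT/ΣR = (113 °C − 11.3 °C)/1.727 = 58.89 W/m
From the inner boundary to the cork board/cellular glass interface, ΣR_partial = 1.100 m·K/W.
T_interface = T_in − Q'·ΣR_partial = 113 °C − (58.89)(1.100) = 48.2 °C

T = 48.2 °C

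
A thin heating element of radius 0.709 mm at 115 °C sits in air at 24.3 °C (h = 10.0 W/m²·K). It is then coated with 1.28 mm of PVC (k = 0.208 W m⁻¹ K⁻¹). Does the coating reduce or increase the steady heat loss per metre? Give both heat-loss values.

Critical radius for a cylinder: r_cr = k/h = 0.0208 m = 2.08 cm.
Outer radius after coating: r₂ = 7.09×10^-4 + 0.00128 = 0.001989 m.
Since r₁ < r_cr and r₂ ≤ r_cr, the coating moves toward the maximum at r_cr — heat loss rises.
Bare: R = 1/(2πr₁h) = 22.45 m·K/W; Q = 90.7/22.45 = 4.04 W/m.
Coated: R = R_cond + R_conv = 8.791 m·K/W; Q = 90.7/8.791 = 10.3 W/m.

increases: 4.04 → 10.3 W/m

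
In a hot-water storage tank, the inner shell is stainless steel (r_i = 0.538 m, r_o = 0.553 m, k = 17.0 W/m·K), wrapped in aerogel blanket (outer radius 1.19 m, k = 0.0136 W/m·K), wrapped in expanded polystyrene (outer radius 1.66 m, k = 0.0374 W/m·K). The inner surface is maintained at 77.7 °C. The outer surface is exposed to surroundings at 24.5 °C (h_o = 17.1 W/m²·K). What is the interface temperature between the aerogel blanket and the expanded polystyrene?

T = 28.9 °C

Treat each layer as a resistance in series:
  R_stainless steel = (1/0.538 − 1/0.553)/(4πk) = 0.05042/(4π·17.0) = 2.360×10^-4 K/W
  R_aerogel blanket = (1/0.553 − 1/1.19)/(4πk) = 0.9680/(4π·0.0136) = 5.664 K/W
  R_expanded polystyrene = (1/1.19 − 1/1.66)/(4πk) = 0.2379/(4π·0.0374) = 0.5062 K/W
  R_conv,out = 1/(4πr²h) = 1/(4π·1.66²·17.1) = 0.001689 K/W
ΣR = 2.360×10^-4 + 5.664 + 0.5062 + 0.001689 = 6.172 K/W
Q = ΔT/ΣR = (77.7 °C − 24.5 °C)/6.172 = 8.620 W
From the inner boundary to the aerogel blanket/expanded polystyrene interface, ΣR_partial = 5.664 K/W.
T_interface = T_in − Q·ΣR_partial = 77.7 °C − (8.620)(5.664) = 28.9 °C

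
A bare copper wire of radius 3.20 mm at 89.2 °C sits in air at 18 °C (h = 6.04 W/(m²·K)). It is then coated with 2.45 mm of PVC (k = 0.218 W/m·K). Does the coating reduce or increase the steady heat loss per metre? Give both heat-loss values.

Critical radius for a cylinder: r_cr = k/h = 0.0361 m = 3.61 cm.
Outer radius after coating: r₂ = 0.00320 + 0.00245 = 0.00565 m.
Since r₁ < r_cr and r₂ ≤ r_cr, the coating moves toward the maximum at r_cr — heat loss rises.
Bare: R = 1/(2πr₁h) = 8.234 m·K/W; Q = 71.2/8.234 = 8.65 W/m.
Coated: R = R_cond + R_conv = 5.079 m·K/W; Q = 71.2/5.079 = 14.0 W/m.

increases: 8.65 → 14.0 W/m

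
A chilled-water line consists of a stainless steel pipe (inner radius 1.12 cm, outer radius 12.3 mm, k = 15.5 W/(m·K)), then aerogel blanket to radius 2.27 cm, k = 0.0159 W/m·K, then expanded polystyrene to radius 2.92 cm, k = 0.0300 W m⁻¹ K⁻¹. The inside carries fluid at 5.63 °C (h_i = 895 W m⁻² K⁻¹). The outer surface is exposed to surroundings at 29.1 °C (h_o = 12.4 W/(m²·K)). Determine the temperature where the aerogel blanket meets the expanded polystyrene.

T = 23.8 °C

Series thermal resistances, inner to outer:
  R'_conv,in = 1/(2πr h) = 1/(2π·0.0112·895) = 0.01588 m·K/W
  R'_stainless steel = ln(0.0123/0.0112)/(2πk) = 0.09369/(2π·15.5) = 9.620×10^-4 m·K/W
  R'_aerogel blanket = ln(0.0227/0.0123)/(2πk) = 0.6128/(2π·0.0159) = 6.134 m·K/W
  R'_expanded polystyrene = ln(0.0292/0.0227)/(2πk) = 0.2518/(2π·0.0300) = 1.336 m·K/W
  R'_conv,out = 1/(2πr h) = 1/(2π·0.0292·12.4) = 0.4396 m·K/W
ΣR = 0.01588 + 9.620×10^-4 + 6.134 + 1.336 + 0.4396 = 7.926 m·K/W
Q' = ΔT/ΣR = (5.63 °C − 29.1 °C)/7.926 = -2.961 W/m
From the inner boundary to the aerogel blanket/expanded polystyrene interface, ΣR_partial = 6.151 m·K/W.
T_interface = T_in − Q'·ΣR_partial = 5.63 °C − (-2.961)(6.151) = 23.8 °C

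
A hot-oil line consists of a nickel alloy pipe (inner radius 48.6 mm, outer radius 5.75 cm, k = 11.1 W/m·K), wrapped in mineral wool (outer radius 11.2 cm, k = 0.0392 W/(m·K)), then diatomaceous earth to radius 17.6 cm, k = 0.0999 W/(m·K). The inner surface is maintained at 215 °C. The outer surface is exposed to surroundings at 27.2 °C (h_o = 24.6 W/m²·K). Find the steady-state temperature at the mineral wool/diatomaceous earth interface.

T = 68.2 °C

Resistance network (inner→outer):
  R'_nickel alloy = ln(0.0575/0.0486)/(2πk) = 0.1682/(2π·11.1) = 0.002411 m·K/W
  R'_mineral wool = ln(0.112/0.0575)/(2πk) = 0.6667/(2π·0.0392) = 2.707 m·K/W
  R'_diatomaceous earth = ln(0.176/0.112)/(2πk) = 0.4520/(2π·0.0999) = 0.7201 m·K/W
  R'_conv,out = 1/(2πr h) = 1/(2π·0.176·24.6) = 0.03676 m·K/W
ΣR = 0.002411 + 2.707 + 0.7201 + 0.03676 = 3.466 m·K/W
Q' = ΔT/ΣR = (215 °C − 27.2 °C)/3.466 = 54.18 W/m
From the inner boundary to the mineral wool/diatomaceous earth interface, ΣR_partial = 2.709 m·K/W.
T_interface = T_in − Q'·ΣR_partial = 215 °C − (54.18)(2.709) = 68.2 °C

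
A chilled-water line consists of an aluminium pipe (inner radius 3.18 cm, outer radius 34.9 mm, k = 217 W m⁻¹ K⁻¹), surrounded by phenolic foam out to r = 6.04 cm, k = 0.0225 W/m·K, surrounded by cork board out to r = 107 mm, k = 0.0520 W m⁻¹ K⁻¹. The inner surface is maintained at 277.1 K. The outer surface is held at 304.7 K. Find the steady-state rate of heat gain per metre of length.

Treat each layer as a resistance in series:
  R'_aluminium = ln(0.0349/0.0318)/(2πk) = 0.09302/(2π·217) = 6.822×10^-5 m·K/W
  R'_phenolic foam = ln(0.0604/0.0349)/(2πk) = 0.5485/(2π·0.0225) = 3.880 m·K/W
  R'_cork board = ln(0.107/0.0604)/(2πk) = 0.5718/(2π·0.0520) = 1.750 m·K/W
ΣR = 6.822×10^-5 + 3.880 + 1.750 = 5.630 m·K/W
Q' = ΔT/ΣR = (277.1 K − 304.7 K)/5.630 = -4.90 W/m
(Negative Q' ⇒ heat flows inward; heat gain = 4.90 W/m.)

Q' = 4.90 W/m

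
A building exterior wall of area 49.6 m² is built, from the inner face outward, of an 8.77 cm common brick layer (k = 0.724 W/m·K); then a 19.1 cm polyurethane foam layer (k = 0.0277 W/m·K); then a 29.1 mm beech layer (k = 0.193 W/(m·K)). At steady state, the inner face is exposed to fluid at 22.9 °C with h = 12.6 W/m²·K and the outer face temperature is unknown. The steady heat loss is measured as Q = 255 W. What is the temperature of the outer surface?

T_out = -14.4 °C

Sum the resistances:
  R_conv,in = 1/(hA) = 1/(12.6·49.6) = 0.001600 K/W
  R_common brick = L/(kA) = 0.0877/(0.724·49.6) = 0.002442 K/W
  R_polyurethane foam = L/(kA) = 0.191/(0.0277·49.6) = 0.1390 K/W
  R_beech = L/(kA) = 0.0291/(0.193·49.6) = 0.003040 K/W
ΣR = 0.1461 K/W
ΔT = Q·ΣR = 255 × 0.1461 = 37.26 K
Heat flows outward, so T_out = T_in − ΔT = 22.9 − 37.26 = -14.4 °C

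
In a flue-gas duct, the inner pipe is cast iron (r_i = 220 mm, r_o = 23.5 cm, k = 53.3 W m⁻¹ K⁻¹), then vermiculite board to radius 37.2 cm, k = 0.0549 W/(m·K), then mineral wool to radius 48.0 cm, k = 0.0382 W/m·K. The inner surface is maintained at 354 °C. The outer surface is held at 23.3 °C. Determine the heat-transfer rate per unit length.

Series thermal resistances, inner to outer:
  R'_cast iron = ln(0.235/0.220)/(2πk) = 0.06596/(2π·53.3) = 1.970×10^-4 m·K/W
  R'_vermiculite board = ln(0.372/0.235)/(2πk) = 0.4593/(2π·0.0549) = 1.332 m·K/W
  R'_mineral wool = ln(0.480/0.372)/(2πk) = 0.2549/(2π·0.0382) = 1.062 m·K/W
ΣR = 1.970×10^-4 + 1.332 + 1.062 = 2.394 m·K/W
Q' = ΔT/ΣR = (354 °C − 23.3 °C)/2.394 = 138 W/m

Q' = 138 W/m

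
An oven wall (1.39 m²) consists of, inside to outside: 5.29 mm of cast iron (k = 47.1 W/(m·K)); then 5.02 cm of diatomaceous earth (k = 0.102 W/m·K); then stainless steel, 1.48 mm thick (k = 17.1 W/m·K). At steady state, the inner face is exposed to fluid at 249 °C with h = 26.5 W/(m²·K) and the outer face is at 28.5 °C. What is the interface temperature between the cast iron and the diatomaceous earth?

Series thermal resistances, inner to outer:
  R_conv,in = 1/(hA) = 1/(26.5·1.39) = 0.02715 K/W
  R_cast iron = L/(kA) = 0.00529/(47.1·1.39) = 8.080×10^-5 K/W
  R_diatomaceous earth = L/(kA) = 0.0502/(0.102·1.39) = 0.3541 K/W
  R_stainless steel = L/(kA) = 0.00148/(17.1·1.39) = 6.227×10^-5 K/W
ΣR = 0.02715 + 8.080×10^-5 + 0.3541 + 6.227×10^-5 = 0.3814 K/W
Q = ΔT/ΣR = (249 °C − 28.5 °C)/0.3814 = 578.1 W
From the inner boundary to the cast iron/diatomaceous earth interface, ΣR_partial = 0.02723 K/W.
T_interface = T_in − Q·ΣR_partial = 249 °C − (578.1)(0.02723) = 233 °C

T = 233 °C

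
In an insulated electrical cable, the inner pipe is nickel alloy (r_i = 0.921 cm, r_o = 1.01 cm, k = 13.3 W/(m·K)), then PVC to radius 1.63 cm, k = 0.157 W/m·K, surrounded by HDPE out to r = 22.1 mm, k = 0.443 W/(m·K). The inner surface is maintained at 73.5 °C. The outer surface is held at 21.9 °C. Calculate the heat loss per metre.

Resistance network (inner→outer):
  R'_nickel alloy = ln(0.0101/0.00921)/(2πk) = 0.09225/(2π·13.3) = 0.001104 m·K/W
  R'_PVC = ln(0.0163/0.0101)/(2πk) = 0.4786/(2π·0.157) = 0.4852 m·K/W
  R'_HDPE = ln(0.0221/0.0163)/(2πk) = 0.3044/(2π·0.443) = 0.1094 m·K/W
ΣR = 0.001104 + 0.4852 + 0.1094 = 0.5957 m·K/W
Q' = ΔT/ΣR = (73.5 °C − 21.9 °C)/0.5957 = 86.6 W/m

Q' = 86.6 W/m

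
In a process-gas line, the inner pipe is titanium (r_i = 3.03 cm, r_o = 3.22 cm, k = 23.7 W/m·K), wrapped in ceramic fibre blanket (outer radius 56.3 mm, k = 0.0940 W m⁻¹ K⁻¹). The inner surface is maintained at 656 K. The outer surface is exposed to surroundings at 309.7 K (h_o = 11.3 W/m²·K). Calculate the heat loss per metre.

Series thermal resistances, inner to outer:
  R'_titanium = ln(0.0322/0.0303)/(2πk) = 0.06082/(2π·23.7) = 4.084×10^-4 m·K/W
  R'_ceramic fibre blanket = ln(0.0563/0.0322)/(2πk) = 0.5587/(2π·0.0940) = 0.9460 m·K/W
  R'_conv,out = 1/(2πr h) = 1/(2π·0.0563·11.3) = 0.2502 m·K/W
ΣR = 4.084×10^-4 + 0.9460 + 0.2502 = 1.197 m·K/W
Q' = ΔT/ΣR = (656 K − 309.7 K)/1.197 = 289 W/m

Q' = 289 W/m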